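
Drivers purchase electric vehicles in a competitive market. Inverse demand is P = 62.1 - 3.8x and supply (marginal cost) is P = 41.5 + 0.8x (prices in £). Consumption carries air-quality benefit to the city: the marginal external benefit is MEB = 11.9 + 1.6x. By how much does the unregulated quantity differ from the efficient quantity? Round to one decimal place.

6.4 units

Market equilibrium (private): 41.5 + 0.8x = 62.1 - 3.8x → x_m = 4.4783.
Social marginal benefit = demand + MEB = 74.0 - 2.2x.
Set SMB = MC: 74.0 - 2.2x = 41.5 + 0.8x → x* = 10.8333.
Gap = |4.4783 − 10.8333| = 6.3550.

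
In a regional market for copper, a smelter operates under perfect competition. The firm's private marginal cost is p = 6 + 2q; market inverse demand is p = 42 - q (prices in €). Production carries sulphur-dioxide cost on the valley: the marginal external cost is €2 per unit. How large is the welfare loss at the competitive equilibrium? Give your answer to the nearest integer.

Market equilibrium (private): 6 + 2q = 42 - q → q_m = 12.0000.
Social marginal cost = private MC + MEC = 8 + 2q.
Set SMC = demand: 8 + 2q = 42 - q → q* = 11.3333.
Between q* and q_m the wedge SMC − demand runs linearly from 0 to MEC(q_m), so the loss is a triangle.
DWL = ½ × 0.6667 × 2.0000 = 0.6667.

DWL = €1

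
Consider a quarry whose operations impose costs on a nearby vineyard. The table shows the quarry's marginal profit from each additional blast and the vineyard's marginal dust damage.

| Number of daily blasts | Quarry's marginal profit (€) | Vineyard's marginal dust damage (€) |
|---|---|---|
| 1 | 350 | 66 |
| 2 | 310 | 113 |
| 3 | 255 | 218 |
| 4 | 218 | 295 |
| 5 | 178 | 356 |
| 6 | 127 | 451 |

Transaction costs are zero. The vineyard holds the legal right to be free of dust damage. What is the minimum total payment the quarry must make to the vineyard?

€397

Efficient level: marginal profit ≥ marginal dust damage through level 3, so k* = 3.
With the vineyard holding the right, the quarry must at least compensate total damage at k*: 66 + 113 + 218 = 397.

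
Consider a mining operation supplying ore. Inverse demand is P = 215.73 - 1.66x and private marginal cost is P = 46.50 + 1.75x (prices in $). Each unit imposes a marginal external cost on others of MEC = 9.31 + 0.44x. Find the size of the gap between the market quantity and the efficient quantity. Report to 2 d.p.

8.09 units

Market equilibrium (private): 46.50 + 1.75x = 215.73 - 1.66x → x_m = 49.6276.
Social marginal cost = private MC + MEC = 55.81 + 2.19x.
Set SMC = demand: 55.81 + 2.19x = 215.73 - 1.66x → x* = 41.5377.
Gap = |49.6276 − 41.5377| = 8.0899.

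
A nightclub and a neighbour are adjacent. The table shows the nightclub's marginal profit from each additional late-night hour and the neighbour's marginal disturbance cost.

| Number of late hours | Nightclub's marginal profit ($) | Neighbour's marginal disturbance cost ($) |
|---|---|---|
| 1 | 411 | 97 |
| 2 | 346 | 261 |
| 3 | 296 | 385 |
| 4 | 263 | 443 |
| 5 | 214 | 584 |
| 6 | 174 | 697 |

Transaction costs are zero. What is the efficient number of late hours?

Bargaining reaches the level where marginal profit last exceeds marginal disturbance cost.
That holds through level 2 (346 ≥ 261) but not at 3 (296 < 385).

2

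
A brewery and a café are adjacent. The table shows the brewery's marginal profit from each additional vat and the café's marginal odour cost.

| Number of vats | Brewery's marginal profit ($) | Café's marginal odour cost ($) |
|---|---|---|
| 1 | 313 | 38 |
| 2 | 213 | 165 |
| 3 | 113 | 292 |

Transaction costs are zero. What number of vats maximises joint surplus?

2

Bargaining reaches the level where marginal profit last exceeds marginal odour cost.
That holds through level 2 (213 ≥ 165) but not at 3 (113 < 292).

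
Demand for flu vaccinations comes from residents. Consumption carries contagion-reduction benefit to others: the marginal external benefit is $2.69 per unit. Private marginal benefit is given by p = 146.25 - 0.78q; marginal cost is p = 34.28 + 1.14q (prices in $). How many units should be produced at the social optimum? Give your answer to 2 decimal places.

q* = 59.72

Social marginal benefit = demand + MEB = 148.94 - 0.78q.
Set SMB = MC: 148.94 - 0.78q = 34.28 + 1.14q → q* = 59.7188.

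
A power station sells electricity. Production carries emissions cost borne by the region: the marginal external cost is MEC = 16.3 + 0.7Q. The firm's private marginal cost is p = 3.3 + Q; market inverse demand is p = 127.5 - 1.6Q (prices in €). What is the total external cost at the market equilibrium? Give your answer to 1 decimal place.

€1577.3

Market equilibrium (private): 3.3 + Q = 127.5 - 1.6Q → Q_m = 47.7692.
Total external cost = ∫₀^{Q_m} (16.3 + 0.7Q) dQ = 16.3×47.7692 + ½×0.7×47.7692² = 1577.3017.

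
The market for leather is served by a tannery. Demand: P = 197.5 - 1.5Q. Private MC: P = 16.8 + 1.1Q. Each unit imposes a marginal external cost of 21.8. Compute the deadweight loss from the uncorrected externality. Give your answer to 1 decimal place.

DWL = 91.4

Market equilibrium (private): 16.8 + 1.1Q = 197.5 - 1.5Q → Q_m = 69.5000.
Social marginal cost = private MC + MEC = 38.6 + 1.1Q.
Set SMC = demand: 38.6 + 1.1Q = 197.5 - 1.5Q → Q* = 61.1154.
The welfare-loss triangle has base |Q_m − Q*| and height MEC(Q_m) (the vertical gap between SMC and demand is zero at Q* and MEC at Q_m).
DWL = ½ × 8.3846 × 21.8000 = 91.3921.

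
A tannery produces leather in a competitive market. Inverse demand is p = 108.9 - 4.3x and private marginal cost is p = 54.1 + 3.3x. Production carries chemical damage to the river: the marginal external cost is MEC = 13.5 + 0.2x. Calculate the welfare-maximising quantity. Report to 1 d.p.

x* = 5.3

Social marginal cost = private MC + MEC = 67.6 + 3.5x.
Set SMC = demand: 67.6 + 3.5x = 108.9 - 4.3x → x* = 5.2949.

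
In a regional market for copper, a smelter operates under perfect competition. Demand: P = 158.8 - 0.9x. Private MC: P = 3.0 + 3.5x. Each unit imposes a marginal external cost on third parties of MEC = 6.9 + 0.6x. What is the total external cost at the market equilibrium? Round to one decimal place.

Market equilibrium (private): 3.0 + 3.5x = 158.8 - 0.9x → x_m = 35.4091.
Total external cost = ∫₀^{x_m} (6.9 + 0.6x) dx = 6.9×35.4091 + ½×0.6×35.4091² = 620.4641.

620.5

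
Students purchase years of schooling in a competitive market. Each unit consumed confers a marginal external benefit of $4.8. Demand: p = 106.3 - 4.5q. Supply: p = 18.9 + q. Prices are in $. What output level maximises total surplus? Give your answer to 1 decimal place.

Social marginal benefit = demand + MEB = 111.1 - 4.5q.
Set SMB = MC: 111.1 - 4.5q = 18.9 + q → q* = 16.7636.

q* = 16.8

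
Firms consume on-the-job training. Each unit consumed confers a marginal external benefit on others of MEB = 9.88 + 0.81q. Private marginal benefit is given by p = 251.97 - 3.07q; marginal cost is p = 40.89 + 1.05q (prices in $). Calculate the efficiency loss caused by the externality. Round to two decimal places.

DWL = $398.76

Market equilibrium (private): 40.89 + 1.05q = 251.97 - 3.07q → q_m = 51.2330.
Social marginal benefit = demand + MEB = 261.85 - 2.26q.
Set SMB = MC: 261.85 - 2.26q = 40.89 + 1.05q → q* = 66.7553.
The welfare-loss triangle has base |q_m − q*| and height MEB(q_m) (the vertical gap between SMB and MC is zero at q* and MEB at q_m).
DWL = ½ × 15.5223 × 51.3787 = 398.7578.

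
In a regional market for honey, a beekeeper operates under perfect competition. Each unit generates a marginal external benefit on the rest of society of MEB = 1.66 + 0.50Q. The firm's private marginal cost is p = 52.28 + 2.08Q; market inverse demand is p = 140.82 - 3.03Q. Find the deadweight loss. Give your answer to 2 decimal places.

DWL = 11.56

Market equilibrium (private): 52.28 + 2.08Q = 140.82 - 3.03Q → Q_m = 17.3268.
Social marginal cost = private MC − MEB = 50.62 + 1.58Q.
Set SMC = demand: 50.62 + 1.58Q = 140.82 - 3.03Q → Q* = 19.5662.
The loss is the area between SMC and demand from Q* to Q_m; with linear curves that's a triangle of height MEB(Q_m).
DWL = ½ × 2.2394 × 10.3234 = 11.5591.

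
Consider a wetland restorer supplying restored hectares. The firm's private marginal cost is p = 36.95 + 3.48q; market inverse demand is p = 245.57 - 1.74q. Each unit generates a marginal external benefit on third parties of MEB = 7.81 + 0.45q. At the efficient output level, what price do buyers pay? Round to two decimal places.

P = 166.62

Social marginal cost = private MC − MEB = 29.14 + 3.03q.
Set SMC = demand: 29.14 + 3.03q = 245.57 - 1.74q → q* = 45.3732.
Consumer price on the demand curve at q*: 245.57 − 1.74×45.3732 = 166.6206.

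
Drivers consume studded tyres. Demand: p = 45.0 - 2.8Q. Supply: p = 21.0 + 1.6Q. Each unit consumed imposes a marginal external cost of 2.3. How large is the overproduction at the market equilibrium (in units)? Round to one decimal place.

Market equilibrium (private): 21.0 + 1.6Q = 45.0 - 2.8Q → Q_m = 5.4545.
Social marginal benefit = demand − MEC = 42.7 - 2.8Q.
Set SMB = MC: 42.7 - 2.8Q = 21.0 + 1.6Q → Q* = 4.9318.
Gap = |5.4545 − 4.9318| = 0.5227.

0.5 units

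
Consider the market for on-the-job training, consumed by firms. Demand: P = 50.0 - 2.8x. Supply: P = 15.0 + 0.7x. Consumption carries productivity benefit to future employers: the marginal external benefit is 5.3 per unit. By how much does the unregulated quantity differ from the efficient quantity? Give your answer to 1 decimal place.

1.5 units

Market equilibrium (private): 15.0 + 0.7x = 50.0 - 2.8x → x_m = 10.0000.
Social marginal benefit = demand + MEB = 55.3 - 2.8x.
Set SMB = MC: 55.3 - 2.8x = 15.0 + 0.7x → x* = 11.5143.
Gap = |10.0000 − 11.5143| = 1.5143.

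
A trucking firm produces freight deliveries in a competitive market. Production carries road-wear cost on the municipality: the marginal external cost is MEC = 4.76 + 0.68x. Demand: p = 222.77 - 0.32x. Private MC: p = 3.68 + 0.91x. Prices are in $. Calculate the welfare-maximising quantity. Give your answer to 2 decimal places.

Social marginal cost = private MC + MEC = 8.44 + 1.59x.
Set SMC = demand: 8.44 + 1.59x = 222.77 - 0.32x → x* = 112.2147.

x* = 112.21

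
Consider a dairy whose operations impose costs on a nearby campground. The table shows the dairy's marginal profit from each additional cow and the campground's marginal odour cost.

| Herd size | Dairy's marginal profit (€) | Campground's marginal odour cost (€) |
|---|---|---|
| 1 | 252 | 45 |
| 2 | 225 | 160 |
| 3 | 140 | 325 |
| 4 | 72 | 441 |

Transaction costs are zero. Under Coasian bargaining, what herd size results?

Bargaining reaches the level where marginal profit last exceeds marginal odour cost.
That holds through level 2 (225 ≥ 160) but not at 3 (140 < 325).

2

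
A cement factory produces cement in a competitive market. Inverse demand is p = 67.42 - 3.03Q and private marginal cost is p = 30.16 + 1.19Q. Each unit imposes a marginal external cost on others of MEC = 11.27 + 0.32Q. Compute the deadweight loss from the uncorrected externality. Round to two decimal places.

DWL = 21.88

Market equilibrium (private): 30.16 + 1.19Q = 67.42 - 3.03Q → Q_m = 8.8294.
Social marginal cost = private MC + MEC = 41.43 + 1.51Q.
Set SMC = demand: 41.43 + 1.51Q = 67.42 - 3.03Q → Q* = 5.7247.
The loss is the area between SMC and demand from Q* to Q_m; with linear curves that's a triangle of height MEC(Q_m).
DWL = ½ × 3.1047 × 14.0954 = 21.8810.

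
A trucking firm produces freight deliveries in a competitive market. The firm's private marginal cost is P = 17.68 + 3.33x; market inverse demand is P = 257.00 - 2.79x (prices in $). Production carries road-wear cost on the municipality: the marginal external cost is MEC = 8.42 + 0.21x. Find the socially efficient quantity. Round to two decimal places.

Social marginal cost = private MC + MEC = 26.10 + 3.54x.
Set SMC = demand: 26.10 + 3.54x = 257.00 - 2.79x → x* = 36.4771.

x* = 36.48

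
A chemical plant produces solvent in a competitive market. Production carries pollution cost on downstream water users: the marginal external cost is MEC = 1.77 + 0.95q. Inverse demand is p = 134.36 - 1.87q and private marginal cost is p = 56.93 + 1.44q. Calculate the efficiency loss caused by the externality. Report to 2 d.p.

Market equilibrium (private): 56.93 + 1.44q = 134.36 - 1.87q → q_m = 23.3927.
Social marginal cost = private MC + MEC = 58.70 + 2.39q.
Set SMC = demand: 58.70 + 2.39q = 134.36 - 1.87q → q* = 17.7606.
The loss is the area between SMC and demand from q* to q_m; with linear curves that's a triangle of height MEC(q_m).
DWL = ½ × 5.6321 × 23.9931 = 67.5658.

DWL = 67.57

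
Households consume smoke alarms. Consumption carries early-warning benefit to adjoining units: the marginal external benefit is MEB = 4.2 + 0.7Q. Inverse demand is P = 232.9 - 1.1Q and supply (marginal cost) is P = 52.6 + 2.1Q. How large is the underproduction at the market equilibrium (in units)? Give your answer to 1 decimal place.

Market equilibrium (private): 52.6 + 2.1Q = 232.9 - 1.1Q → Q_m = 56.3438.
Social marginal benefit = demand + MEB = 237.1 - 0.4Q.
Set SMB = MC: 237.1 - 0.4Q = 52.6 + 2.1Q → Q* = 73.8000.
Gap = |56.3438 − 73.8000| = 17.4562.

17.5 units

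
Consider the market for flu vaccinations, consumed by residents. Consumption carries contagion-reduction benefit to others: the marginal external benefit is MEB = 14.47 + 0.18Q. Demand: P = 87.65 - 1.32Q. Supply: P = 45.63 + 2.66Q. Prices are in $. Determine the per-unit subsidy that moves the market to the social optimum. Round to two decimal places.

Social marginal benefit = demand + MEB = 102.12 - 1.14Q.
Set SMB = MC: 102.12 - 1.14Q = 45.63 + 2.66Q → Q* = 14.8658.
The Pigouvian subsidy equals MEB at Q*: 14.47 + 0.18×14.8658 = 17.1458.

subsidy = $17.15 per unit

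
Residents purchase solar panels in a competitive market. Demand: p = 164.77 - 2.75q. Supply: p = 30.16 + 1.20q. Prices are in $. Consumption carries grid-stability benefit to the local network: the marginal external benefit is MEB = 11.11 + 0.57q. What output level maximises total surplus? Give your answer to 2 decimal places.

Social marginal benefit = demand + MEB = 175.88 - 2.18q.
Set SMB = MC: 175.88 - 2.18q = 30.16 + 1.20q → q* = 43.1124.

q* = 43.11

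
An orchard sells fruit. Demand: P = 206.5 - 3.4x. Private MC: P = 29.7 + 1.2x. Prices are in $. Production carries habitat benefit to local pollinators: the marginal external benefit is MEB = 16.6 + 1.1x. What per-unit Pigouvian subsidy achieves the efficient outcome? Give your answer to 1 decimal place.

Social marginal cost = private MC − MEB = 13.1 + 0.1x.
Set SMC = demand: 13.1 + 0.1x = 206.5 - 3.4x → x* = 55.2571.
The Pigouvian subsidy equals MEB at x*: 16.6 + 1.1×55.2571 = 77.3828.

subsidy = $77.4 per unit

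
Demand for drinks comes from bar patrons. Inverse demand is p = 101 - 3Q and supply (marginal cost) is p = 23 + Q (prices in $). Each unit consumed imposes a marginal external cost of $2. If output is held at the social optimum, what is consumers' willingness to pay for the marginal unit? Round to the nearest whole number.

P = $44

Social marginal benefit = demand − MEC = 99 - 3Q.
Set SMB = MC: 99 - 3Q = 23 + Q → Q* = 19.0000.
Consumer price on the demand curve at Q*: 101 − 3×19.0000 = 44.0000.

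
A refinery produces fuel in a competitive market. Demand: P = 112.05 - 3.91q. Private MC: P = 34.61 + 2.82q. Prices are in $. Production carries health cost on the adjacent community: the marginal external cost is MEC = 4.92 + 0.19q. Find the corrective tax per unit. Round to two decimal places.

Social marginal cost = private MC + MEC = 39.53 + 3.01q.
Set SMC = demand: 39.53 + 3.01q = 112.05 - 3.91q → q* = 10.4798.
The Pigouvian tax equals MEC at q*: 4.92 + 0.19×10.4798 = 6.9112.

tax = $6.91 per unit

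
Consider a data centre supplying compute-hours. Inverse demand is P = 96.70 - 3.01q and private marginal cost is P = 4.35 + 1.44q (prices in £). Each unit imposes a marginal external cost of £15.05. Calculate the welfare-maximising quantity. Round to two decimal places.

Social marginal cost = private MC + MEC = 19.40 + 1.44q.
Set SMC = demand: 19.40 + 1.44q = 96.70 - 3.01q → q* = 17.3708.

q* = 17.37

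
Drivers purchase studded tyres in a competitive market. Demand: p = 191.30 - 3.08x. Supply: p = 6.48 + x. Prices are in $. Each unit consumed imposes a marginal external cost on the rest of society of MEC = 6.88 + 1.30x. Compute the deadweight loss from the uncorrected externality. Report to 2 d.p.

DWL = $402.00

Market equilibrium (private): 6.48 + x = 191.30 - 3.08x → x_m = 45.2990.
Social marginal benefit = demand − MEC = 184.42 - 4.38x.
Set SMB = MC: 184.42 - 4.38x = 6.48 + x → x* = 33.0743.
The loss is the area between SMB and MC from x* to x_m; with linear curves that's a triangle of height MEC(x_m).
DWL = ½ × 12.2247 × 65.7687 = 402.0013.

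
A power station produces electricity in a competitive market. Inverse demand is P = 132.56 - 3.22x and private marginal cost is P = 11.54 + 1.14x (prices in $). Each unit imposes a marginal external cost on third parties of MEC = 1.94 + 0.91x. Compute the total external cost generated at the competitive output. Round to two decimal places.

Market equilibrium (private): 11.54 + 1.14x = 132.56 - 3.22x → x_m = 27.7569.
Total external cost = ∫₀^{x_m} (1.94 + 0.91x) dx = 1.94×27.7569 + ½×0.91×27.7569² = 404.4011.

$404.40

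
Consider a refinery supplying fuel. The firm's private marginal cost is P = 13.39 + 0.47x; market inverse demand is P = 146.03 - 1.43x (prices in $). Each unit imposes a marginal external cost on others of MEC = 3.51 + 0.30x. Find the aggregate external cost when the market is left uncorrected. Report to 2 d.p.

Market equilibrium (private): 13.39 + 0.47x = 146.03 - 1.43x → x_m = 69.8105.
Total external cost = ∫₀^{x_m} (3.51 + 0.30x) dx = 3.51×69.8105 + ½×0.30×69.8105² = 976.0607.

$976.06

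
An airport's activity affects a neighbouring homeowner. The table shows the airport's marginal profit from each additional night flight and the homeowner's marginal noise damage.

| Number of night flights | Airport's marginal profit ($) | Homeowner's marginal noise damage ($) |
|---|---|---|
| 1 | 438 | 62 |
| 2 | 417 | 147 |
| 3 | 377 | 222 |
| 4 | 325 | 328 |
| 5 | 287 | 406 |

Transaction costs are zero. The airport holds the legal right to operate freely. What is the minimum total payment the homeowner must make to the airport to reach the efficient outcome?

$612

Left alone the airport would choose level 5 (marginal profit stays positive).
Efficient level: k* = 3 (marginal profit ≥ marginal noise damage through 3).
The homeowner must at least cover the airport's forgone profit from cutting 5→3: 325 + 287 = 612.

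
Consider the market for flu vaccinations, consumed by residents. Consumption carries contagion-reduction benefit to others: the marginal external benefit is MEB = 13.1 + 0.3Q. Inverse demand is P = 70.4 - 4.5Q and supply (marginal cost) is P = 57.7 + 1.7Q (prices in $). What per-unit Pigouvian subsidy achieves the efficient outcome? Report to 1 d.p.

Social marginal benefit = demand + MEB = 83.5 - 4.2Q.
Set SMB = MC: 83.5 - 4.2Q = 57.7 + 1.7Q → Q* = 4.3729.
The Pigouvian subsidy equals MEB at Q*: 13.1 + 0.3×4.3729 = 14.4119.

subsidy = $14.4 per unit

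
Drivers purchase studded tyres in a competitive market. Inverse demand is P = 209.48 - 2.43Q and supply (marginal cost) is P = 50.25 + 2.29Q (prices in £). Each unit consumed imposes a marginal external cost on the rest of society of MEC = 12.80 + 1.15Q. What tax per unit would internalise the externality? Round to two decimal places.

tax = £41.49 per unit

Social marginal benefit = demand − MEC = 196.68 - 3.58Q.
Set SMB = MC: 196.68 - 3.58Q = 50.25 + 2.29Q → Q* = 24.9455.
The Pigouvian tax equals MEC at Q*: 12.80 + 1.15×24.9455 = 41.4873.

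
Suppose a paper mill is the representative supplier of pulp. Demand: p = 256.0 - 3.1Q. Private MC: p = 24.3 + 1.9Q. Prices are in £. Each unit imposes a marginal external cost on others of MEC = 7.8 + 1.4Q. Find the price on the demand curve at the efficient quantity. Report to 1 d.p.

Social marginal cost = private MC + MEC = 32.1 + 3.3Q.
Set SMC = demand: 32.1 + 3.3Q = 256.0 - 3.1Q → Q* = 34.9844.
Consumer price on the demand curve at Q*: 256.0 − 3.1×34.9844 = 147.5484.

P = £147.5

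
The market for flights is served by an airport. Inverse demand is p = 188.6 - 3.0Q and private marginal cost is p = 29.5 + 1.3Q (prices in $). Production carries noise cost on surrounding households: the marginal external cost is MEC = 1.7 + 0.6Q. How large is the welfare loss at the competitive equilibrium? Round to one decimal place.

DWL = $58.3

Market equilibrium (private): 29.5 + 1.3Q = 188.6 - 3.0Q → Q_m = 37.0000.
Social marginal cost = private MC + MEC = 31.2 + 1.9Q.
Set SMC = demand: 31.2 + 1.9Q = 188.6 - 3.0Q → Q* = 32.1224.
The welfare-loss triangle has base |Q_m − Q*| and height MEC(Q_m) (the vertical gap between SMC and demand is zero at Q* and MEC at Q_m).
DWL = ½ × 4.8776 × 23.9000 = 58.2873.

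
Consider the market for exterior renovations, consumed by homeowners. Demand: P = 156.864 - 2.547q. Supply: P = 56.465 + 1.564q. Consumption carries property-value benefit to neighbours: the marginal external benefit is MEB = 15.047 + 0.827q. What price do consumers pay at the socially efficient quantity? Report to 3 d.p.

Social marginal benefit = demand + MEB = 171.911 - 1.720q.
Set SMB = MC: 171.911 - 1.720q = 56.465 + 1.564q → q* = 35.1541.
Consumer price on the demand curve at q*: 156.864 − 2.547×35.1541 = 67.3265.

P = 67.327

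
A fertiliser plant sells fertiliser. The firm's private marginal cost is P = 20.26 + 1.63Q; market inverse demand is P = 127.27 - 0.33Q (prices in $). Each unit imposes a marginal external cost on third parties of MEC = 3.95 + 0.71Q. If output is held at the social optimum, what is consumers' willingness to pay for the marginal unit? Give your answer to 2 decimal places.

Social marginal cost = private MC + MEC = 24.21 + 2.34Q.
Set SMC = demand: 24.21 + 2.34Q = 127.27 - 0.33Q → Q* = 38.5993.
Consumer price on the demand curve at Q*: 127.27 − 0.33×38.5993 = 114.5322.

P = $114.53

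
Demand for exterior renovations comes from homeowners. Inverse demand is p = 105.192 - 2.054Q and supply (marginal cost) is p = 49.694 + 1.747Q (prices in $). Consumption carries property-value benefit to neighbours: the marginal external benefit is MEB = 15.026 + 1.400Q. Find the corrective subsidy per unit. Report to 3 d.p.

Social marginal benefit = demand + MEB = 120.218 - 0.654Q.
Set SMB = MC: 120.218 - 0.654Q = 49.694 + 1.747Q → Q* = 29.3728.
The Pigouvian subsidy equals MEB at Q*: 15.026 + 1.400×29.3728 = 56.1479.

subsidy = $56.148 per unit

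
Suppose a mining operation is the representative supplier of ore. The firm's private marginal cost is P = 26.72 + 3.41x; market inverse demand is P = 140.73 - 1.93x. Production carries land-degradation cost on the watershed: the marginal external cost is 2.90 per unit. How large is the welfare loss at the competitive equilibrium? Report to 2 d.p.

DWL = 0.79

Market equilibrium (private): 26.72 + 3.41x = 140.73 - 1.93x → x_m = 21.3502.
Social marginal cost = private MC + MEC = 29.62 + 3.41x.
Set SMC = demand: 29.62 + 3.41x = 140.73 - 1.93x → x* = 20.8071.
The welfare-loss triangle has base |x_m − x*| and height MEC(x_m) (the vertical gap between SMC and demand is zero at x* and MEC at x_m).
DWL = ½ × 0.5431 × 2.9000 = 0.7875.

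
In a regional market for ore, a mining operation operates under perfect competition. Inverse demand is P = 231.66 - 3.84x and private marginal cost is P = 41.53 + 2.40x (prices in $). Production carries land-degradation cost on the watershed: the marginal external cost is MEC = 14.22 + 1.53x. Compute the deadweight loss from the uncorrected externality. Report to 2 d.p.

DWL = $238.18

Market equilibrium (private): 41.53 + 2.40x = 231.66 - 3.84x → x_m = 30.4696.
Social marginal cost = private MC + MEC = 55.75 + 3.93x.
Set SMC = demand: 55.75 + 3.93x = 231.66 - 3.84x → x* = 22.6396.
Height of the DWL triangle at x_m is SMC(x_m) − demand(x_m) = MEC(x_m) = 60.8384.
DWL = ½ × 7.8300 × 60.8384 = 238.1823.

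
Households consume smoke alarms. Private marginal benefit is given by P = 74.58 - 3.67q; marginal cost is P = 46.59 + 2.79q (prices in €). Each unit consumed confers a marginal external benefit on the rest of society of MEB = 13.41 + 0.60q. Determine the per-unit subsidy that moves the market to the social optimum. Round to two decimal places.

subsidy = €17.65 per unit

Social marginal benefit = demand + MEB = 87.99 - 3.07q.
Set SMB = MC: 87.99 - 3.07q = 46.59 + 2.79q → q* = 7.0648.
The Pigouvian subsidy equals MEB at q*: 13.41 + 0.60×7.0648 = 17.6489.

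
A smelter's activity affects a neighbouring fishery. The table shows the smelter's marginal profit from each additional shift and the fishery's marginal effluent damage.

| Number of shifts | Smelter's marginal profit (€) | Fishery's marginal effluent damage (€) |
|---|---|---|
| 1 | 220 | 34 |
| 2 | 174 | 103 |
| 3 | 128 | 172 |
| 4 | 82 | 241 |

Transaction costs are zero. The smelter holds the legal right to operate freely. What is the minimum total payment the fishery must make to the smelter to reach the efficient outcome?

Left alone the smelter would choose level 4 (marginal profit stays positive).
Efficient level: k* = 2 (marginal profit ≥ marginal effluent damage through 2).
The fishery must at least cover the smelter's forgone profit from cutting 4→2: 128 + 82 = 210.

€210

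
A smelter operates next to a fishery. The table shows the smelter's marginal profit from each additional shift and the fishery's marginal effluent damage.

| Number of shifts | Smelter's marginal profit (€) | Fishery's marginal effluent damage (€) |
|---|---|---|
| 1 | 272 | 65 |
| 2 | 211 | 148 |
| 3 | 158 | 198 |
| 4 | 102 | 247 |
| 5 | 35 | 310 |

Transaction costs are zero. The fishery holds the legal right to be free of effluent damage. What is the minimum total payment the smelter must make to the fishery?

€213

Efficient level: marginal profit ≥ marginal effluent damage through level 2, so k* = 2.
With the fishery holding the right, the smelter must at least compensate total damage at k*: 65 + 148 = 213.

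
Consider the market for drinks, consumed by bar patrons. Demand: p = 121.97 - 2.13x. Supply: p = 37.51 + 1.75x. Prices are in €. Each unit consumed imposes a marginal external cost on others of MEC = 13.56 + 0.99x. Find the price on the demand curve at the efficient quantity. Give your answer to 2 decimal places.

P = €90.96

Social marginal benefit = demand − MEC = 108.41 - 3.12x.
Set SMB = MC: 108.41 - 3.12x = 37.51 + 1.75x → x* = 14.5585.
Consumer price on the demand curve at x*: 121.97 − 2.13×14.5585 = 90.9604.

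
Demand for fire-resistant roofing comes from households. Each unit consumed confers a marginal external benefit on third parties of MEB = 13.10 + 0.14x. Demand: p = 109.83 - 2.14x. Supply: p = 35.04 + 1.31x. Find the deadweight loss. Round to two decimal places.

DWL = 39.33

Market equilibrium (private): 35.04 + 1.31x = 109.83 - 2.14x → x_m = 21.6783.
Social marginal benefit = demand + MEB = 122.93 - 2.00x.
Set SMB = MC: 122.93 - 2.00x = 35.04 + 1.31x → x* = 26.5529.
Height of the DWL triangle at x_m is SMB(x_m) − MC(x_m) = MEB(x_m) = 16.1350.
DWL = ½ × 4.8746 × 16.1350 = 39.3258.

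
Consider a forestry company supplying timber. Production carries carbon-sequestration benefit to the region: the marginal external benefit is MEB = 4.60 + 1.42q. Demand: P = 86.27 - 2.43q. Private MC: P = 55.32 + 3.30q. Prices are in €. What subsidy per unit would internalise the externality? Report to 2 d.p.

subsidy = €16.31 per unit

Social marginal cost = private MC − MEB = 50.72 + 1.88q.
Set SMC = demand: 50.72 + 1.88q = 86.27 - 2.43q → q* = 8.2483.
The Pigouvian subsidy equals MEB at q*: 4.60 + 1.42×8.2483 = 16.3126.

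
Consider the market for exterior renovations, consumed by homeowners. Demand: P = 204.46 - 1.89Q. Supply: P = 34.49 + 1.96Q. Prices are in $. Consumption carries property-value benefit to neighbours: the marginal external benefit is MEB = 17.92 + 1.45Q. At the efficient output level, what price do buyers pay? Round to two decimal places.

P = $56.50

Social marginal benefit = demand + MEB = 222.38 - 0.44Q.
Set SMB = MC: 222.38 - 0.44Q = 34.49 + 1.96Q → Q* = 78.2875.
Consumer price on the demand curve at Q*: 204.46 − 1.89×78.2875 = 56.4966.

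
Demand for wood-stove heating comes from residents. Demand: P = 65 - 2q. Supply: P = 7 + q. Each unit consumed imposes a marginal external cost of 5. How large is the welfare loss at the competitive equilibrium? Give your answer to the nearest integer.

Market equilibrium (private): 7 + q = 65 - 2q → q_m = 19.3333.
Social marginal benefit = demand − MEC = 60 - 2q.
Set SMB = MC: 60 - 2q = 7 + q → q* = 17.6667.
Between q* and q_m the wedge MC − SMB runs linearly from 0 to MEC(q_m), so the loss is a triangle.
DWL = ½ × 1.6666 × 5.0000 = 4.1665.

DWL = 4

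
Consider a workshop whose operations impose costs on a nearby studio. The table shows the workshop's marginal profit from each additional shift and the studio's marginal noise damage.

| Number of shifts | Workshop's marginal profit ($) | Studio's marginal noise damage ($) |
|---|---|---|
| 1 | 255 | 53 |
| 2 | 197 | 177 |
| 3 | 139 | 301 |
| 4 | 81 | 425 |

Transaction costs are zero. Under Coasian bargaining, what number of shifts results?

2

Bargaining reaches the level where marginal profit last exceeds marginal noise damage.
That holds through level 2 (197 ≥ 177) but not at 3 (139 < 301).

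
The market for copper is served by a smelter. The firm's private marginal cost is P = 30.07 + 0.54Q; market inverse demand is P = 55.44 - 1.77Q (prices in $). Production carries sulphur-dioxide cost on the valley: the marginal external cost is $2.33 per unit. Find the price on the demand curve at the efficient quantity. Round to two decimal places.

Social marginal cost = private MC + MEC = 32.40 + 0.54Q.
Set SMC = demand: 32.40 + 0.54Q = 55.44 - 1.77Q → Q* = 9.9740.
Consumer price on the demand curve at Q*: 55.44 − 1.77×9.9740 = 37.7860.

P = $37.79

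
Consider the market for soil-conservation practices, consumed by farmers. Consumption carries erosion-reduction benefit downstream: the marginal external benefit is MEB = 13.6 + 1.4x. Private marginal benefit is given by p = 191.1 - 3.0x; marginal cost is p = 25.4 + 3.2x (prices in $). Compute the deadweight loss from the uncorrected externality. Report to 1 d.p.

DWL = $271.1

Market equilibrium (private): 25.4 + 3.2x = 191.1 - 3.0x → x_m = 26.7258.
Social marginal benefit = demand + MEB = 204.7 - 1.6x.
Set SMB = MC: 204.7 - 1.6x = 25.4 + 3.2x → x* = 37.3542.
Between x* and x_m the wedge SMB − MC runs linearly from 0 to MEB(x_m), so the loss is a triangle.
DWL = ½ × 10.6284 × 51.0161 = 271.1098.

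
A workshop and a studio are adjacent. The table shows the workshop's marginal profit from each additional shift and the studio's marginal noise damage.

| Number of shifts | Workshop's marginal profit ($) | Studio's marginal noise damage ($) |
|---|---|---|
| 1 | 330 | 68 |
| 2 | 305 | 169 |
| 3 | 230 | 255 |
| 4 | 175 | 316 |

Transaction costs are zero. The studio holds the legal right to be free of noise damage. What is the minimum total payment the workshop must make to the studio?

$237

Efficient level: marginal profit ≥ marginal noise damage through level 2, so k* = 2.
With the studio holding the right, the workshop must at least compensate total damage at k*: 68 + 169 = 237.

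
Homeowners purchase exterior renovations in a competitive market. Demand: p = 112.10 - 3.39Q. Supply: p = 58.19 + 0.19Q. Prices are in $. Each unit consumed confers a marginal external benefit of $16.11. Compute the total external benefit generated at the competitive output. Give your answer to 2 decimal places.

Market equilibrium (private): 58.19 + 0.19Q = 112.10 - 3.39Q → Q_m = 15.0587.
Total external benefit = MEB × Q_m = 16.11 × 15.0587 = 242.5957.

$242.60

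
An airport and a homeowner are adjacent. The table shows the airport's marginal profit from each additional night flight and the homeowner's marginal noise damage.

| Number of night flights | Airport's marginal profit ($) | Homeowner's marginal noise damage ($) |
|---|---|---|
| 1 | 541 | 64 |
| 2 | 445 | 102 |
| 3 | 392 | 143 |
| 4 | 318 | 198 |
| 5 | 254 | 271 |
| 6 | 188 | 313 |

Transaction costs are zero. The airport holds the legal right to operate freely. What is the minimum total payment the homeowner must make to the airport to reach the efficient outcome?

$442

Left alone the airport would choose level 6 (marginal profit stays positive).
Efficient level: k* = 4 (marginal profit ≥ marginal noise damage through 4).
The homeowner must at least cover the airport's forgone profit from cutting 6→4: 254 + 188 = 442.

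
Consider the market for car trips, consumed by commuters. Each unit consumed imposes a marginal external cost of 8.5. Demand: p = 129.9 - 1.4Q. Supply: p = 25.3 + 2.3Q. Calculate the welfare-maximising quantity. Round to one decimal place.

Social marginal benefit = demand − MEC = 121.4 - 1.4Q.
Set SMB = MC: 121.4 - 1.4Q = 25.3 + 2.3Q → Q* = 25.9730.

Q* = 26.0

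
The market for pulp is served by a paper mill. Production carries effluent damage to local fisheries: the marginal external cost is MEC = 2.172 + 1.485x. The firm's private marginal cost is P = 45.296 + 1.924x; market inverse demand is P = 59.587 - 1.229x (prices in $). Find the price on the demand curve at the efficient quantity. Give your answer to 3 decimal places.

P = $56.376

Social marginal cost = private MC + MEC = 47.468 + 3.409x.
Set SMC = demand: 47.468 + 3.409x = 59.587 - 1.229x → x* = 2.6130.
Consumer price on the demand curve at x*: 59.587 − 1.229×2.6130 = 56.3756.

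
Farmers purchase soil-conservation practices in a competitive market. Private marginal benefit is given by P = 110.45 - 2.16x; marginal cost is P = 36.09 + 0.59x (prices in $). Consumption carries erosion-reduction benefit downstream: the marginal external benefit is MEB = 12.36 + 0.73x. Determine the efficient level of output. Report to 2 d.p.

x* = 42.93

Social marginal benefit = demand + MEB = 122.81 - 1.43x.
Set SMB = MC: 122.81 - 1.43x = 36.09 + 0.59x → x* = 42.9307.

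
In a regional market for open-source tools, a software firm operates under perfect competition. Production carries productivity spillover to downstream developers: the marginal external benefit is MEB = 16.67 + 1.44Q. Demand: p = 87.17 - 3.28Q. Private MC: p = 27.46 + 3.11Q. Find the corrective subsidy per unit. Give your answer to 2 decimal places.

Social marginal cost = private MC − MEB = 10.79 + 1.67Q.
Set SMC = demand: 10.79 + 1.67Q = 87.17 - 3.28Q → Q* = 15.4303.
The Pigouvian subsidy equals MEB at Q*: 16.67 + 1.44×15.4303 = 38.8896.

subsidy = 38.89 per unit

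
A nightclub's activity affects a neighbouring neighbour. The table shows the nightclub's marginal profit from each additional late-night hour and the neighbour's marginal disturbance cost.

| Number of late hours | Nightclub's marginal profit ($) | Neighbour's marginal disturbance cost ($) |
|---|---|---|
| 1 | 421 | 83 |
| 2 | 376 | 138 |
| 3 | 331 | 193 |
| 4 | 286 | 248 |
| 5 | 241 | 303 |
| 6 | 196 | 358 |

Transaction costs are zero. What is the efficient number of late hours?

Bargaining reaches the level where marginal profit last exceeds marginal disturbance cost.
That holds through level 4 (286 ≥ 248) but not at 5 (241 < 303).

4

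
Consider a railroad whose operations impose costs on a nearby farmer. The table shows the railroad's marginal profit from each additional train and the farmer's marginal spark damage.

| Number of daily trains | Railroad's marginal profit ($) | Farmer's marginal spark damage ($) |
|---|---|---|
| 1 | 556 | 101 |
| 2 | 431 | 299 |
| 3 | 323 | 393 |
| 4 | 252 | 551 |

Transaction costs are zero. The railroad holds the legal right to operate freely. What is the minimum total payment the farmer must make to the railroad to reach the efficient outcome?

Left alone the railroad would choose level 4 (marginal profit stays positive).
Efficient level: k* = 2 (marginal profit ≥ marginal spark damage through 2).
The farmer must at least cover the railroad's forgone profit from cutting 4→2: 323 + 252 = 575.

$575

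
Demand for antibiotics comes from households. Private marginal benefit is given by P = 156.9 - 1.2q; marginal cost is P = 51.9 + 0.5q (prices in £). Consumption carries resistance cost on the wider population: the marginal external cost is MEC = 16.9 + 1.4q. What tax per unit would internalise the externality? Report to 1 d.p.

tax = £56.7 per unit

Social marginal benefit = demand − MEC = 140.0 - 2.6q.
Set SMB = MC: 140.0 - 2.6q = 51.9 + 0.5q → q* = 28.4194.
The Pigouvian tax equals MEC at q*: 16.9 + 1.4×28.4194 = 56.6872.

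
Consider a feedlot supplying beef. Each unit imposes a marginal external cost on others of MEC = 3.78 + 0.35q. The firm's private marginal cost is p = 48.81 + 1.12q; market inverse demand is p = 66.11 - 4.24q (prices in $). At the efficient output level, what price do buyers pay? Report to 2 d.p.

Social marginal cost = private MC + MEC = 52.59 + 1.47q.
Set SMC = demand: 52.59 + 1.47q = 66.11 - 4.24q → q* = 2.3678.
Consumer price on the demand curve at q*: 66.11 − 4.24×2.3678 = 56.0705.

P = $56.07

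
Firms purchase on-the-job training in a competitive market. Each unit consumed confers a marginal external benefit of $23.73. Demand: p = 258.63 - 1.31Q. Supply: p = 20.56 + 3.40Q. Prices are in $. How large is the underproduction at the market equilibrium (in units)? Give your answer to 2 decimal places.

Market equilibrium (private): 20.56 + 3.40Q = 258.63 - 1.31Q → Q_m = 50.5456.
Social marginal benefit = demand + MEB = 282.36 - 1.31Q.
Set SMB = MC: 282.36 - 1.31Q = 20.56 + 3.40Q → Q* = 55.5839.
Gap = |50.5456 − 55.5839| = 5.0383.

5.04 units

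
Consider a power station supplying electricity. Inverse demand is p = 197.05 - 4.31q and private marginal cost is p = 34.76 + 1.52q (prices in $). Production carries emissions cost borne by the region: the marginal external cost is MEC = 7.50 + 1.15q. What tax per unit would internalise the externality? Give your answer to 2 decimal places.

tax = $33.00 per unit

Social marginal cost = private MC + MEC = 42.26 + 2.67q.
Set SMC = demand: 42.26 + 2.67q = 197.05 - 4.31q → q* = 22.1762.
The Pigouvian tax equals MEC at q*: 7.50 + 1.15×22.1762 = 33.0026.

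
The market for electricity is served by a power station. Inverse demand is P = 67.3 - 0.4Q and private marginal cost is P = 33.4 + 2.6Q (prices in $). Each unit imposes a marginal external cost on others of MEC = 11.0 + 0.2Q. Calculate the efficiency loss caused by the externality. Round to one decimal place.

Market equilibrium (private): 33.4 + 2.6Q = 67.3 - 0.4Q → Q_m = 11.3000.
Social marginal cost = private MC + MEC = 44.4 + 2.8Q.
Set SMC = demand: 44.4 + 2.8Q = 67.3 - 0.4Q → Q* = 7.1563.
The loss is the area between SMC and demand from Q* to Q_m; with linear curves that's a triangle of height MEC(Q_m).
DWL = ½ × 4.1437 × 13.2600 = 27.4727.

DWL = $27.5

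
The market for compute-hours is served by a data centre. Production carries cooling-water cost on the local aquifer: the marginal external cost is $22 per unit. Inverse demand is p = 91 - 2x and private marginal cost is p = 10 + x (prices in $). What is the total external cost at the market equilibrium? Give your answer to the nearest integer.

Market equilibrium (private): 10 + x = 91 - 2x → x_m = 27.0000.
Total external cost = MEC × x_m = 22 × 27.0000 = 594.0000.

$594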